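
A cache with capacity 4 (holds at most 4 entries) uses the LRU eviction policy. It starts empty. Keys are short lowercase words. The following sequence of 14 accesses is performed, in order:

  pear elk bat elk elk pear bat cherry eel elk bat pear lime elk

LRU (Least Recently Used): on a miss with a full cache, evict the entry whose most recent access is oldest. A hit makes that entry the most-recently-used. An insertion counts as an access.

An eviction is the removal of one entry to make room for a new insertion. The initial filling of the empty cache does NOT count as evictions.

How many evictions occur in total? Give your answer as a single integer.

Answer: 4

Derivation:
LRU simulation (capacity=4):
  1. access pear: MISS. Cache (LRU->MRU): [pear]
  2. access elk: MISS. Cache (LRU->MRU): [pear elk]
  3. access bat: MISS. Cache (LRU->MRU): [pear elk bat]
  4. access elk: HIT. Cache (LRU->MRU): [pear bat elk]
  5. access elk: HIT. Cache (LRU->MRU): [pear bat elk]
  6. access pear: HIT. Cache (LRU->MRU): [bat elk pear]
  7. access bat: HIT. Cache (LRU->MRU): [elk pear bat]
  8. access cherry: MISS. Cache (LRU->MRU): [elk pear bat cherry]
  9. access eel: MISS, evict elk. Cache (LRU->MRU): [pear bat cherry eel]
  10. access elk: MISS, evict pear. Cache (LRU->MRU): [bat cherry eel elk]
  11. access bat: HIT. Cache (LRU->MRU): [cherry eel elk bat]
  12. access pear: MISS, evict cherry. Cache (LRU->MRU): [eel elk bat pear]
  13. access lime: MISS, evict eel. Cache (LRU->MRU): [elk bat pear lime]
  14. access elk: HIT. Cache (LRU->MRU): [bat pear lime elk]
Total: 6 hits, 8 misses, 4 evictions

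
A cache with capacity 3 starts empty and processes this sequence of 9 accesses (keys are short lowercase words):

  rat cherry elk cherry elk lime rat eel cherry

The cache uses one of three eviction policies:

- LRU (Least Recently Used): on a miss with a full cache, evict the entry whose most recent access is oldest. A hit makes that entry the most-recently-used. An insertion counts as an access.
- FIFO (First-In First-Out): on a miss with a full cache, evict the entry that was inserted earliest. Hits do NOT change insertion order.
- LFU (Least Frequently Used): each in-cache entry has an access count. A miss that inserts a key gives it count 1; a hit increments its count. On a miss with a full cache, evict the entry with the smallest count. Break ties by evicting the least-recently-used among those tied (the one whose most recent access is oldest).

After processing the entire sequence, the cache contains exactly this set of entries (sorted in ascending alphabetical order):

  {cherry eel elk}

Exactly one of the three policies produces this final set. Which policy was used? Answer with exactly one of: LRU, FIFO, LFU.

Answer: LFU

Derivation:
Simulating under each policy and comparing final sets:
  LRU: final set = {cherry eel rat} -> differs
  FIFO: final set = {cherry eel rat} -> differs
  LFU: final set = {cherry eel elk} -> MATCHES target
Only LFU produces the target set.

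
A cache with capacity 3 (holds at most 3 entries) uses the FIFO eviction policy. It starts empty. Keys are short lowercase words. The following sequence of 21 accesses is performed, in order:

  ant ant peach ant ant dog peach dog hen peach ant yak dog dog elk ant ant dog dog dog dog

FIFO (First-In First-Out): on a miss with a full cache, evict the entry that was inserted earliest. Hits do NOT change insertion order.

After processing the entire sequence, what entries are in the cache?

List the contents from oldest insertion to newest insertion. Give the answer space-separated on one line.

FIFO simulation (capacity=3):
  1. access ant: MISS. Cache (old->new): [ant]
  2. access ant: HIT. Cache (old->new): [ant]
  3. access peach: MISS. Cache (old->new): [ant peach]
  4. access ant: HIT. Cache (old->new): [ant peach]
  5. access ant: HIT. Cache (old->new): [ant peach]
  6. access dog: MISS. Cache (old->new): [ant peach dog]
  7. access peach: HIT. Cache (old->new): [ant peach dog]
  8. access dog: HIT. Cache (old->new): [ant peach dog]
  9. access hen: MISS, evict ant. Cache (old->new): [peach dog hen]
  10. access peach: HIT. Cache (old->new): [peach dog hen]
  11. access ant: MISS, evict peach. Cache (old->new): [dog hen ant]
  12. access yak: MISS, evict dog. Cache (old->new): [hen ant yak]
  13. access dog: MISS, evict hen. Cache (old->new): [ant yak dog]
  14. access dog: HIT. Cache (old->new): [ant yak dog]
  15. access elk: MISS, evict ant. Cache (old->new): [yak dog elk]
  16. access ant: MISS, evict yak. Cache (old->new): [dog elk ant]
  17. access ant: HIT. Cache (old->new): [dog elk ant]
  18. access dog: HIT. Cache (old->new): [dog elk ant]
  19. access dog: HIT. Cache (old->new): [dog elk ant]
  20. access dog: HIT. Cache (old->new): [dog elk ant]
  21. access dog: HIT. Cache (old->new): [dog elk ant]
Total: 12 hits, 9 misses, 6 evictions

Answer: dog elk ant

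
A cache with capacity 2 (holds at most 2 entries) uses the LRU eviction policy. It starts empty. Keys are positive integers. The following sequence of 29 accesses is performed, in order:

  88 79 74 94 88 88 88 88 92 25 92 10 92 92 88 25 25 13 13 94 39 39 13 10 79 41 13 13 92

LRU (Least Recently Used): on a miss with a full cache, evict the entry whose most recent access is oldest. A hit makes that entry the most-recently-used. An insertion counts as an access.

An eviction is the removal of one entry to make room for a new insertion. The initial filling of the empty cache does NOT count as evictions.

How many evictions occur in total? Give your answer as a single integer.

Answer: 17

Derivation:
LRU simulation (capacity=2):
  1. access 88: MISS. Cache (LRU->MRU): [88]
  2. access 79: MISS. Cache (LRU->MRU): [88 79]
  3. access 74: MISS, evict 88. Cache (LRU->MRU): [79 74]
  4. access 94: MISS, evict 79. Cache (LRU->MRU): [74 94]
  5. access 88: MISS, evict 74. Cache (LRU->MRU): [94 88]
  6. access 88: HIT. Cache (LRU->MRU): [94 88]
  7. access 88: HIT. Cache (LRU->MRU): [94 88]
  8. access 88: HIT. Cache (LRU->MRU): [94 88]
  9. access 92: MISS, evict 94. Cache (LRU->MRU): [88 92]
  10. access 25: MISS, evict 88. Cache (LRU->MRU): [92 25]
  11. access 92: HIT. Cache (LRU->MRU): [25 92]
  12. access 10: MISS, evict 25. Cache (LRU->MRU): [92 10]
  13. access 92: HIT. Cache (LRU->MRU): [10 92]
  14. access 92: HIT. Cache (LRU->MRU): [10 92]
  15. access 88: MISS, evict 10. Cache (LRU->MRU): [92 88]
  16. access 25: MISS, evict 92. Cache (LRU->MRU): [88 25]
  17. access 25: HIT. Cache (LRU->MRU): [88 25]
  18. access 13: MISS, evict 88. Cache (LRU->MRU): [25 13]
  19. access 13: HIT. Cache (LRU->MRU): [25 13]
  20. access 94: MISS, evict 25. Cache (LRU->MRU): [13 94]
  21. access 39: MISS, evict 13. Cache (LRU->MRU): [94 39]
  22. access 39: HIT. Cache (LRU->MRU): [94 39]
  23. access 13: MISS, evict 94. Cache (LRU->MRU): [39 13]
  24. access 10: MISS, evict 39. Cache (LRU->MRU): [13 10]
  25. access 79: MISS, evict 13. Cache (LRU->MRU): [10 79]
  26. access 41: MISS, evict 10. Cache (LRU->MRU): [79 41]
  27. access 13: MISS, evict 79. Cache (LRU->MRU): [41 13]
  28. access 13: HIT. Cache (LRU->MRU): [41 13]
  29. access 92: MISS, evict 41. Cache (LRU->MRU): [13 92]
Total: 10 hits, 19 misses, 17 evictions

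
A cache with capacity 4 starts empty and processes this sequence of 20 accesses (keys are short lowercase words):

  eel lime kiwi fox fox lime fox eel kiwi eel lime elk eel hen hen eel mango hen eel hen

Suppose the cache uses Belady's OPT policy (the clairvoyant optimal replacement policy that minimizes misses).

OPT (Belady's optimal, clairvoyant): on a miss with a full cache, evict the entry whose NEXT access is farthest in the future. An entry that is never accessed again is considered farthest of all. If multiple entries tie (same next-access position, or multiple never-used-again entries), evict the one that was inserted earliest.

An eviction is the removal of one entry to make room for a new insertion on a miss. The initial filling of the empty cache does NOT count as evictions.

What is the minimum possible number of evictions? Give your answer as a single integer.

Answer: 3

Derivation:
OPT (Belady) simulation (capacity=4):
  1. access eel: MISS. Cache: [eel]
  2. access lime: MISS. Cache: [eel lime]
  3. access kiwi: MISS. Cache: [eel lime kiwi]
  4. access fox: MISS. Cache: [eel lime kiwi fox]
  5. access fox: HIT. Next use of fox: step 7. Cache: [eel lime kiwi fox]
  6. access lime: HIT. Next use of lime: step 11. Cache: [eel lime kiwi fox]
  7. access fox: HIT. Next use of fox: never. Cache: [eel lime kiwi fox]
  8. access eel: HIT. Next use of eel: step 10. Cache: [eel lime kiwi fox]
  9. access kiwi: HIT. Next use of kiwi: never. Cache: [eel lime kiwi fox]
  10. access eel: HIT. Next use of eel: step 13. Cache: [eel lime kiwi fox]
  11. access lime: HIT. Next use of lime: never. Cache: [eel lime kiwi fox]
  12. access elk: MISS, evict lime (next use: never). Cache: [eel kiwi fox elk]
  13. access eel: HIT. Next use of eel: step 16. Cache: [eel kiwi fox elk]
  14. access hen: MISS, evict kiwi (next use: never). Cache: [eel fox elk hen]
  15. access hen: HIT. Next use of hen: step 18. Cache: [eel fox elk hen]
  16. access eel: HIT. Next use of eel: step 19. Cache: [eel fox elk hen]
  17. access mango: MISS, evict fox (next use: never). Cache: [eel elk hen mango]
  18. access hen: HIT. Next use of hen: step 20. Cache: [eel elk hen mango]
  19. access eel: HIT. Next use of eel: never. Cache: [eel elk hen mango]
  20. access hen: HIT. Next use of hen: never. Cache: [eel elk hen mango]
Total: 13 hits, 7 misses, 3 evictions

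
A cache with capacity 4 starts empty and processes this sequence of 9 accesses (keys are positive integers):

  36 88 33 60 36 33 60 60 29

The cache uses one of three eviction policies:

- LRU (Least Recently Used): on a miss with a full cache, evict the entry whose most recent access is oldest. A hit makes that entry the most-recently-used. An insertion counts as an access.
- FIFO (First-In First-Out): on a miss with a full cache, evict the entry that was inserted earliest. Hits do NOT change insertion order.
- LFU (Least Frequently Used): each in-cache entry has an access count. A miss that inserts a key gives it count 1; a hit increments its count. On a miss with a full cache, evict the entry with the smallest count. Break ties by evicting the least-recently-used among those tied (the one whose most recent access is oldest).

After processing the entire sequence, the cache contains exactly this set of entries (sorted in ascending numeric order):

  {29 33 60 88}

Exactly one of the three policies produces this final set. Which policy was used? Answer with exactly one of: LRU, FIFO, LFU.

Simulating under each policy and comparing final sets:
  LRU: final set = {29 33 36 60} -> differs
  FIFO: final set = {29 33 60 88} -> MATCHES target
  LFU: final set = {29 33 36 60} -> differs
Only FIFO produces the target set.

Answer: FIFO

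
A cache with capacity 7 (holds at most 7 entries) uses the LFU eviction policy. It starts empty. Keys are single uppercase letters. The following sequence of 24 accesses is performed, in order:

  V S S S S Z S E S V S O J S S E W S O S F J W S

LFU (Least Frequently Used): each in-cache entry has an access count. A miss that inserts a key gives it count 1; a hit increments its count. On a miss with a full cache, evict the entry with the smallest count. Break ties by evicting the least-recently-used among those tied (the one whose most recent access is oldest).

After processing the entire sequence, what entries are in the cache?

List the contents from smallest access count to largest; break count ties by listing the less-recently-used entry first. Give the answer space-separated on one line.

Answer: F V E O J W S

Derivation:
LFU simulation (capacity=7):
  1. access V: MISS. Cache: [V(c=1)]
  2. access S: MISS. Cache: [V(c=1) S(c=1)]
  3. access S: HIT, count now 2. Cache: [V(c=1) S(c=2)]
  4. access S: HIT, count now 3. Cache: [V(c=1) S(c=3)]
  5. access S: HIT, count now 4. Cache: [V(c=1) S(c=4)]
  6. access Z: MISS. Cache: [V(c=1) Z(c=1) S(c=4)]
  7. access S: HIT, count now 5. Cache: [V(c=1) Z(c=1) S(c=5)]
  8. access E: MISS. Cache: [V(c=1) Z(c=1) E(c=1) S(c=5)]
  9. access S: HIT, count now 6. Cache: [V(c=1) Z(c=1) E(c=1) S(c=6)]
  10. access V: HIT, count now 2. Cache: [Z(c=1) E(c=1) V(c=2) S(c=6)]
  11. access S: HIT, count now 7. Cache: [Z(c=1) E(c=1) V(c=2) S(c=7)]
  12. access O: MISS. Cache: [Z(c=1) E(c=1) O(c=1) V(c=2) S(c=7)]
  13. access J: MISS. Cache: [Z(c=1) E(c=1) O(c=1) J(c=1) V(c=2) S(c=7)]
  14. access S: HIT, count now 8. Cache: [Z(c=1) E(c=1) O(c=1) J(c=1) V(c=2) S(c=8)]
  15. access S: HIT, count now 9. Cache: [Z(c=1) E(c=1) O(c=1) J(c=1) V(c=2) S(c=9)]
  16. access E: HIT, count now 2. Cache: [Z(c=1) O(c=1) J(c=1) V(c=2) E(c=2) S(c=9)]
  17. access W: MISS. Cache: [Z(c=1) O(c=1) J(c=1) W(c=1) V(c=2) E(c=2) S(c=9)]
  18. access S: HIT, count now 10. Cache: [Z(c=1) O(c=1) J(c=1) W(c=1) V(c=2) E(c=2) S(c=10)]
  19. access O: HIT, count now 2. Cache: [Z(c=1) J(c=1) W(c=1) V(c=2) E(c=2) O(c=2) S(c=10)]
  20. access S: HIT, count now 11. Cache: [Z(c=1) J(c=1) W(c=1) V(c=2) E(c=2) O(c=2) S(c=11)]
  21. access F: MISS, evict Z(c=1). Cache: [J(c=1) W(c=1) F(c=1) V(c=2) E(c=2) O(c=2) S(c=11)]
  22. access J: HIT, count now 2. Cache: [W(c=1) F(c=1) V(c=2) E(c=2) O(c=2) J(c=2) S(c=11)]
  23. access W: HIT, count now 2. Cache: [F(c=1) V(c=2) E(c=2) O(c=2) J(c=2) W(c=2) S(c=11)]
  24. access S: HIT, count now 12. Cache: [F(c=1) V(c=2) E(c=2) O(c=2) J(c=2) W(c=2) S(c=12)]
Total: 16 hits, 8 misses, 1 evictions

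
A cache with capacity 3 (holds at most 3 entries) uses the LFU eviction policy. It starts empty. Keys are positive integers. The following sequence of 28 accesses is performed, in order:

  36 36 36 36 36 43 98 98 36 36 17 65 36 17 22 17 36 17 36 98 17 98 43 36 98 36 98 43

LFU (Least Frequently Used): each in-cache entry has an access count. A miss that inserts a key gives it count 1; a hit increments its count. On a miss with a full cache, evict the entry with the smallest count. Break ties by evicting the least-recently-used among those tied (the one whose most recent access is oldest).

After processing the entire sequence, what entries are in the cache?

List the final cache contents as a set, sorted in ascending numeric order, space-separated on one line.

Answer: 36 43 98

Derivation:
LFU simulation (capacity=3):
  1. access 36: MISS. Cache: [36(c=1)]
  2. access 36: HIT, count now 2. Cache: [36(c=2)]
  3. access 36: HIT, count now 3. Cache: [36(c=3)]
  4. access 36: HIT, count now 4. Cache: [36(c=4)]
  5. access 36: HIT, count now 5. Cache: [36(c=5)]
  6. access 43: MISS. Cache: [43(c=1) 36(c=5)]
  7. access 98: MISS. Cache: [43(c=1) 98(c=1) 36(c=5)]
  8. access 98: HIT, count now 2. Cache: [43(c=1) 98(c=2) 36(c=5)]
  9. access 36: HIT, count now 6. Cache: [43(c=1) 98(c=2) 36(c=6)]
  10. access 36: HIT, count now 7. Cache: [43(c=1) 98(c=2) 36(c=7)]
  11. access 17: MISS, evict 43(c=1). Cache: [17(c=1) 98(c=2) 36(c=7)]
  12. access 65: MISS, evict 17(c=1). Cache: [65(c=1) 98(c=2) 36(c=7)]
  13. access 36: HIT, count now 8. Cache: [65(c=1) 98(c=2) 36(c=8)]
  14. access 17: MISS, evict 65(c=1). Cache: [17(c=1) 98(c=2) 36(c=8)]
  15. access 22: MISS, evict 17(c=1). Cache: [22(c=1) 98(c=2) 36(c=8)]
  16. access 17: MISS, evict 22(c=1). Cache: [17(c=1) 98(c=2) 36(c=8)]
  17. access 36: HIT, count now 9. Cache: [17(c=1) 98(c=2) 36(c=9)]
  18. access 17: HIT, count now 2. Cache: [98(c=2) 17(c=2) 36(c=9)]
  19. access 36: HIT, count now 10. Cache: [98(c=2) 17(c=2) 36(c=10)]
  20. access 98: HIT, count now 3. Cache: [17(c=2) 98(c=3) 36(c=10)]
  21. access 17: HIT, count now 3. Cache: [98(c=3) 17(c=3) 36(c=10)]
  22. access 98: HIT, count now 4. Cache: [17(c=3) 98(c=4) 36(c=10)]
  23. access 43: MISS, evict 17(c=3). Cache: [43(c=1) 98(c=4) 36(c=10)]
  24. access 36: HIT, count now 11. Cache: [43(c=1) 98(c=4) 36(c=11)]
  25. access 98: HIT, count now 5. Cache: [43(c=1) 98(c=5) 36(c=11)]
  26. access 36: HIT, count now 12. Cache: [43(c=1) 98(c=5) 36(c=12)]
  27. access 98: HIT, count now 6. Cache: [43(c=1) 98(c=6) 36(c=12)]
  28. access 43: HIT, count now 2. Cache: [43(c=2) 98(c=6) 36(c=12)]
Total: 19 hits, 9 misses, 6 evictions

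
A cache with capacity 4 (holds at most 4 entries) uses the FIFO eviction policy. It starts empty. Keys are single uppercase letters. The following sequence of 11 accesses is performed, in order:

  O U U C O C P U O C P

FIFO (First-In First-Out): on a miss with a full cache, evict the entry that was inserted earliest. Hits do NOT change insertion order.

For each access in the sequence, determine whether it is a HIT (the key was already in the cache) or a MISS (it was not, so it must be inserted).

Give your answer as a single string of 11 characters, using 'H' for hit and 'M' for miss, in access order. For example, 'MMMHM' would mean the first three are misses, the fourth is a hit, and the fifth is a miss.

Answer: MMHMHHMHHHH

Derivation:
FIFO simulation (capacity=4):
  1. access O: MISS. Cache (old->new): [O]
  2. access U: MISS. Cache (old->new): [O U]
  3. access U: HIT. Cache (old->new): [O U]
  4. access C: MISS. Cache (old->new): [O U C]
  5. access O: HIT. Cache (old->new): [O U C]
  6. access C: HIT. Cache (old->new): [O U C]
  7. access P: MISS. Cache (old->new): [O U C P]
  8. access U: HIT. Cache (old->new): [O U C P]
  9. access O: HIT. Cache (old->new): [O U C P]
  10. access C: HIT. Cache (old->new): [O U C P]
  11. access P: HIT. Cache (old->new): [O U C P]
Total: 7 hits, 4 misses, 0 evictions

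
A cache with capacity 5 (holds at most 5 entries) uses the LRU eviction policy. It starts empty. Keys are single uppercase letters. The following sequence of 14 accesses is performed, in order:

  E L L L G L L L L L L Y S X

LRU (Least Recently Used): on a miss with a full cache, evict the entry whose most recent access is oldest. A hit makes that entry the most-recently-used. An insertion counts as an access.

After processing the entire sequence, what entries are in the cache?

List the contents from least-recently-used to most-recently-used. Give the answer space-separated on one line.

LRU simulation (capacity=5):
  1. access E: MISS. Cache (LRU->MRU): [E]
  2. access L: MISS. Cache (LRU->MRU): [E L]
  3. access L: HIT. Cache (LRU->MRU): [E L]
  4. access L: HIT. Cache (LRU->MRU): [E L]
  5. access G: MISS. Cache (LRU->MRU): [E L G]
  6. access L: HIT. Cache (LRU->MRU): [E G L]
  7. access L: HIT. Cache (LRU->MRU): [E G L]
  8. access L: HIT. Cache (LRU->MRU): [E G L]
  9. access L: HIT. Cache (LRU->MRU): [E G L]
  10. access L: HIT. Cache (LRU->MRU): [E G L]
  11. access L: HIT. Cache (LRU->MRU): [E G L]
  12. access Y: MISS. Cache (LRU->MRU): [E G L Y]
  13. access S: MISS. Cache (LRU->MRU): [E G L Y S]
  14. access X: MISS, evict E. Cache (LRU->MRU): [G L Y S X]
Total: 8 hits, 6 misses, 1 evictions

Answer: G L Y S X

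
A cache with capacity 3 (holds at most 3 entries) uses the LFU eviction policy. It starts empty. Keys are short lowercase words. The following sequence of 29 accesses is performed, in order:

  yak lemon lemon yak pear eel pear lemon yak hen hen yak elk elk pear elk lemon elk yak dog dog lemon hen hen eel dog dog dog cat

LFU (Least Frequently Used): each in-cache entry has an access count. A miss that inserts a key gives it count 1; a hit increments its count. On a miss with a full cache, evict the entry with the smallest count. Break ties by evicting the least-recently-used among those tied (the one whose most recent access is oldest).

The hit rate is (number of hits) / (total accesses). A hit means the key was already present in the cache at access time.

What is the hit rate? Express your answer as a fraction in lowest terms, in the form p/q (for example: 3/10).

LFU simulation (capacity=3):
  1. access yak: MISS. Cache: [yak(c=1)]
  2. access lemon: MISS. Cache: [yak(c=1) lemon(c=1)]
  3. access lemon: HIT, count now 2. Cache: [yak(c=1) lemon(c=2)]
  4. access yak: HIT, count now 2. Cache: [lemon(c=2) yak(c=2)]
  5. access pear: MISS. Cache: [pear(c=1) lemon(c=2) yak(c=2)]
  6. access eel: MISS, evict pear(c=1). Cache: [eel(c=1) lemon(c=2) yak(c=2)]
  7. access pear: MISS, evict eel(c=1). Cache: [pear(c=1) lemon(c=2) yak(c=2)]
  8. access lemon: HIT, count now 3. Cache: [pear(c=1) yak(c=2) lemon(c=3)]
  9. access yak: HIT, count now 3. Cache: [pear(c=1) lemon(c=3) yak(c=3)]
  10. access hen: MISS, evict pear(c=1). Cache: [hen(c=1) lemon(c=3) yak(c=3)]
  11. access hen: HIT, count now 2. Cache: [hen(c=2) lemon(c=3) yak(c=3)]
  12. access yak: HIT, count now 4. Cache: [hen(c=2) lemon(c=3) yak(c=4)]
  13. access elk: MISS, evict hen(c=2). Cache: [elk(c=1) lemon(c=3) yak(c=4)]
  14. access elk: HIT, count now 2. Cache: [elk(c=2) lemon(c=3) yak(c=4)]
  15. access pear: MISS, evict elk(c=2). Cache: [pear(c=1) lemon(c=3) yak(c=4)]
  16. access elk: MISS, evict pear(c=1). Cache: [elk(c=1) lemon(c=3) yak(c=4)]
  17. access lemon: HIT, count now 4. Cache: [elk(c=1) yak(c=4) lemon(c=4)]
  18. access elk: HIT, count now 2. Cache: [elk(c=2) yak(c=4) lemon(c=4)]
  19. access yak: HIT, count now 5. Cache: [elk(c=2) lemon(c=4) yak(c=5)]
  20. access dog: MISS, evict elk(c=2). Cache: [dog(c=1) lemon(c=4) yak(c=5)]
  21. access dog: HIT, count now 2. Cache: [dog(c=2) lemon(c=4) yak(c=5)]
  22. access lemon: HIT, count now 5. Cache: [dog(c=2) yak(c=5) lemon(c=5)]
  23. access hen: MISS, evict dog(c=2). Cache: [hen(c=1) yak(c=5) lemon(c=5)]
  24. access hen: HIT, count now 2. Cache: [hen(c=2) yak(c=5) lemon(c=5)]
  25. access eel: MISS, evict hen(c=2). Cache: [eel(c=1) yak(c=5) lemon(c=5)]
  26. access dog: MISS, evict eel(c=1). Cache: [dog(c=1) yak(c=5) lemon(c=5)]
  27. access dog: HIT, count now 2. Cache: [dog(c=2) yak(c=5) lemon(c=5)]
  28. access dog: HIT, count now 3. Cache: [dog(c=3) yak(c=5) lemon(c=5)]
  29. access cat: MISS, evict dog(c=3). Cache: [cat(c=1) yak(c=5) lemon(c=5)]
Total: 15 hits, 14 misses, 11 evictions

Hit rate = 15/29

Answer: 15/29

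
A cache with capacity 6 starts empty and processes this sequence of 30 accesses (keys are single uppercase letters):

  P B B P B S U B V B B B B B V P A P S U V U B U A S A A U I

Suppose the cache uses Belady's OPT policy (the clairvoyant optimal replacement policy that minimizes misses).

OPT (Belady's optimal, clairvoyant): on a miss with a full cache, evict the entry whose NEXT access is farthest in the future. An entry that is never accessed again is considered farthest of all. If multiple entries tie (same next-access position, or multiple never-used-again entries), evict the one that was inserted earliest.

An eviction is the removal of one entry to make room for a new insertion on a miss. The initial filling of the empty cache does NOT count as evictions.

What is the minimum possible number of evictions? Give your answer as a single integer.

OPT (Belady) simulation (capacity=6):
  1. access P: MISS. Cache: [P]
  2. access B: MISS. Cache: [P B]
  3. access B: HIT. Next use of B: step 5. Cache: [P B]
  4. access P: HIT. Next use of P: step 16. Cache: [P B]
  5. access B: HIT. Next use of B: step 8. Cache: [P B]
  6. access S: MISS. Cache: [P B S]
  7. access U: MISS. Cache: [P B S U]
  8. access B: HIT. Next use of B: step 10. Cache: [P B S U]
  9. access V: MISS. Cache: [P B S U V]
  10. access B: HIT. Next use of B: step 11. Cache: [P B S U V]
  11. access B: HIT. Next use of B: step 12. Cache: [P B S U V]
  12. access B: HIT. Next use of B: step 13. Cache: [P B S U V]
  13. access B: HIT. Next use of B: step 14. Cache: [P B S U V]
  14. access B: HIT. Next use of B: step 23. Cache: [P B S U V]
  15. access V: HIT. Next use of V: step 21. Cache: [P B S U V]
  16. access P: HIT. Next use of P: step 18. Cache: [P B S U V]
  17. access A: MISS. Cache: [P B S U V A]
  18. access P: HIT. Next use of P: never. Cache: [P B S U V A]
  19. access S: HIT. Next use of S: step 26. Cache: [P B S U V A]
  20. access U: HIT. Next use of U: step 22. Cache: [P B S U V A]
  21. access V: HIT. Next use of V: never. Cache: [P B S U V A]
  22. access U: HIT. Next use of U: step 24. Cache: [P B S U V A]
  23. access B: HIT. Next use of B: never. Cache: [P B S U V A]
  24. access U: HIT. Next use of U: step 29. Cache: [P B S U V A]
  25. access A: HIT. Next use of A: step 27. Cache: [P B S U V A]
  26. access S: HIT. Next use of S: never. Cache: [P B S U V A]
  27. access A: HIT. Next use of A: step 28. Cache: [P B S U V A]
  28. access A: HIT. Next use of A: never. Cache: [P B S U V A]
  29. access U: HIT. Next use of U: never. Cache: [P B S U V A]
  30. access I: MISS, evict P (next use: never). Cache: [B S U V A I]
Total: 23 hits, 7 misses, 1 evictions

Answer: 1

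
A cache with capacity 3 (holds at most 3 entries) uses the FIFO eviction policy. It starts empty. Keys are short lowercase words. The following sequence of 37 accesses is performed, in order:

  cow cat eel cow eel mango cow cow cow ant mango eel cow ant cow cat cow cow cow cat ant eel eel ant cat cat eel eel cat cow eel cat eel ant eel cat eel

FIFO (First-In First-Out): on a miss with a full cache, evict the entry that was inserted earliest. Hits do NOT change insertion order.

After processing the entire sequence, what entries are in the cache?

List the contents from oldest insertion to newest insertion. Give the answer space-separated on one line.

FIFO simulation (capacity=3):
  1. access cow: MISS. Cache (old->new): [cow]
  2. access cat: MISS. Cache (old->new): [cow cat]
  3. access eel: MISS. Cache (old->new): [cow cat eel]
  4. access cow: HIT. Cache (old->new): [cow cat eel]
  5. access eel: HIT. Cache (old->new): [cow cat eel]
  6. access mango: MISS, evict cow. Cache (old->new): [cat eel mango]
  7. access cow: MISS, evict cat. Cache (old->new): [eel mango cow]
  8. access cow: HIT. Cache (old->new): [eel mango cow]
  9. access cow: HIT. Cache (old->new): [eel mango cow]
  10. access ant: MISS, evict eel. Cache (old->new): [mango cow ant]
  11. access mango: HIT. Cache (old->new): [mango cow ant]
  12. access eel: MISS, evict mango. Cache (old->new): [cow ant eel]
  13. access cow: HIT. Cache (old->new): [cow ant eel]
  14. access ant: HIT. Cache (old->new): [cow ant eel]
  15. access cow: HIT. Cache (old->new): [cow ant eel]
  16. access cat: MISS, evict cow. Cache (old->new): [ant eel cat]
  17. access cow: MISS, evict ant. Cache (old->new): [eel cat cow]
  18. access cow: HIT. Cache (old->new): [eel cat cow]
  19. access cow: HIT. Cache (old->new): [eel cat cow]
  20. access cat: HIT. Cache (old->new): [eel cat cow]
  21. access ant: MISS, evict eel. Cache (old->new): [cat cow ant]
  22. access eel: MISS, evict cat. Cache (old->new): [cow ant eel]
  23. access eel: HIT. Cache (old->new): [cow ant eel]
  24. access ant: HIT. Cache (old->new): [cow ant eel]
  25. access cat: MISS, evict cow. Cache (old->new): [ant eel cat]
  26. access cat: HIT. Cache (old->new): [ant eel cat]
  27. access eel: HIT. Cache (old->new): [ant eel cat]
  28. access eel: HIT. Cache (old->new): [ant eel cat]
  29. access cat: HIT. Cache (old->new): [ant eel cat]
  30. access cow: MISS, evict ant. Cache (old->new): [eel cat cow]
  31. access eel: HIT. Cache (old->new): [eel cat cow]
  32. access cat: HIT. Cache (old->new): [eel cat cow]
  33. access eel: HIT. Cache (old->new): [eel cat cow]
  34. access ant: MISS, evict eel. Cache (old->new): [cat cow ant]
  35. access eel: MISS, evict cat. Cache (old->new): [cow ant eel]
  36. access cat: MISS, evict cow. Cache (old->new): [ant eel cat]
  37. access eel: HIT. Cache (old->new): [ant eel cat]
Total: 21 hits, 16 misses, 13 evictions

Answer: ant eel cat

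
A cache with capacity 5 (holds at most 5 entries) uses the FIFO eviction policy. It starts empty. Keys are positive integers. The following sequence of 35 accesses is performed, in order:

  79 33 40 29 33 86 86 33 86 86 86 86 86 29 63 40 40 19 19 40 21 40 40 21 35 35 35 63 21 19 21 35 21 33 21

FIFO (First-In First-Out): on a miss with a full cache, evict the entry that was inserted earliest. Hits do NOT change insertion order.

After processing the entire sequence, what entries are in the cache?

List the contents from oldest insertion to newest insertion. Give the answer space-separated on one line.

FIFO simulation (capacity=5):
  1. access 79: MISS. Cache (old->new): [79]
  2. access 33: MISS. Cache (old->new): [79 33]
  3. access 40: MISS. Cache (old->new): [79 33 40]
  4. access 29: MISS. Cache (old->new): [79 33 40 29]
  5. access 33: HIT. Cache (old->new): [79 33 40 29]
  6. access 86: MISS. Cache (old->new): [79 33 40 29 86]
  7. access 86: HIT. Cache (old->new): [79 33 40 29 86]
  8. access 33: HIT. Cache (old->new): [79 33 40 29 86]
  9. access 86: HIT. Cache (old->new): [79 33 40 29 86]
  10. access 86: HIT. Cache (old->new): [79 33 40 29 86]
  11. access 86: HIT. Cache (old->new): [79 33 40 29 86]
  12. access 86: HIT. Cache (old->new): [79 33 40 29 86]
  13. access 86: HIT. Cache (old->new): [79 33 40 29 86]
  14. access 29: HIT. Cache (old->new): [79 33 40 29 86]
  15. access 63: MISS, evict 79. Cache (old->new): [33 40 29 86 63]
  16. access 40: HIT. Cache (old->new): [33 40 29 86 63]
  17. access 40: HIT. Cache (old->new): [33 40 29 86 63]
  18. access 19: MISS, evict 33. Cache (old->new): [40 29 86 63 19]
  19. access 19: HIT. Cache (old->new): [40 29 86 63 19]
  20. access 40: HIT. Cache (old->new): [40 29 86 63 19]
  21. access 21: MISS, evict 40. Cache (old->new): [29 86 63 19 21]
  22. access 40: MISS, evict 29. Cache (old->new): [86 63 19 21 40]
  23. access 40: HIT. Cache (old->new): [86 63 19 21 40]
  24. access 21: HIT. Cache (old->new): [86 63 19 21 40]
  25. access 35: MISS, evict 86. Cache (old->new): [63 19 21 40 35]
  26. access 35: HIT. Cache (old->new): [63 19 21 40 35]
  27. access 35: HIT. Cache (old->new): [63 19 21 40 35]
  28. access 63: HIT. Cache (old->new): [63 19 21 40 35]
  29. access 21: HIT. Cache (old->new): [63 19 21 40 35]
  30. access 19: HIT. Cache (old->new): [63 19 21 40 35]
  31. access 21: HIT. Cache (old->new): [63 19 21 40 35]
  32. access 35: HIT. Cache (old->new): [63 19 21 40 35]
  33. access 21: HIT. Cache (old->new): [63 19 21 40 35]
  34. access 33: MISS, evict 63. Cache (old->new): [19 21 40 35 33]
  35. access 21: HIT. Cache (old->new): [19 21 40 35 33]
Total: 24 hits, 11 misses, 6 evictions

Answer: 19 21 40 35 33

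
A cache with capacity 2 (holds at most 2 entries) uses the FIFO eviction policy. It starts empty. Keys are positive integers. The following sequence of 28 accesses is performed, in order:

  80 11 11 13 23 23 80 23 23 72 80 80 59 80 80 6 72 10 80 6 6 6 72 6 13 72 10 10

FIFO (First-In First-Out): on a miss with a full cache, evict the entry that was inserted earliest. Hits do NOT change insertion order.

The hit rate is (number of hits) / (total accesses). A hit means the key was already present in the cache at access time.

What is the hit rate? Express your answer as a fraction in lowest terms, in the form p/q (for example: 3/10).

FIFO simulation (capacity=2):
  1. access 80: MISS. Cache (old->new): [80]
  2. access 11: MISS. Cache (old->new): [80 11]
  3. access 11: HIT. Cache (old->new): [80 11]
  4. access 13: MISS, evict 80. Cache (old->new): [11 13]
  5. access 23: MISS, evict 11. Cache (old->new): [13 23]
  6. access 23: HIT. Cache (old->new): [13 23]
  7. access 80: MISS, evict 13. Cache (old->new): [23 80]
  8. access 23: HIT. Cache (old->new): [23 80]
  9. access 23: HIT. Cache (old->new): [23 80]
  10. access 72: MISS, evict 23. Cache (old->new): [80 72]
  11. access 80: HIT. Cache (old->new): [80 72]
  12. access 80: HIT. Cache (old->new): [80 72]
  13. access 59: MISS, evict 80. Cache (old->new): [72 59]
  14. access 80: MISS, evict 72. Cache (old->new): [59 80]
  15. access 80: HIT. Cache (old->new): [59 80]
  16. access 6: MISS, evict 59. Cache (old->new): [80 6]
  17. access 72: MISS, evict 80. Cache (old->new): [6 72]
  18. access 10: MISS, evict 6. Cache (old->new): [72 10]
  19. access 80: MISS, evict 72. Cache (old->new): [10 80]
  20. access 6: MISS, evict 10. Cache (old->new): [80 6]
  21. access 6: HIT. Cache (old->new): [80 6]
  22. access 6: HIT. Cache (old->new): [80 6]
  23. access 72: MISS, evict 80. Cache (old->new): [6 72]
  24. access 6: HIT. Cache (old->new): [6 72]
  25. access 13: MISS, evict 6. Cache (old->new): [72 13]
  26. access 72: HIT. Cache (old->new): [72 13]
  27. access 10: MISS, evict 72. Cache (old->new): [13 10]
  28. access 10: HIT. Cache (old->new): [13 10]
Total: 12 hits, 16 misses, 14 evictions

Hit rate = 12/28 = 3/7

Answer: 3/7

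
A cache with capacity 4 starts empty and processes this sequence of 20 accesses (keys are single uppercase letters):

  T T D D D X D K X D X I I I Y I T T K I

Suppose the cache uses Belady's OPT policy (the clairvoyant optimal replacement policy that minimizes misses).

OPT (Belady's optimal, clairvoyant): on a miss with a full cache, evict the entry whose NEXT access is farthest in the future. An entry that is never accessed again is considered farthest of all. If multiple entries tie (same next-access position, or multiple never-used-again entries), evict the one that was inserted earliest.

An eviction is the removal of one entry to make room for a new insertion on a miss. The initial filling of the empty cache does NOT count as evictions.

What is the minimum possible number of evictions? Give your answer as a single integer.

Answer: 2

Derivation:
OPT (Belady) simulation (capacity=4):
  1. access T: MISS. Cache: [T]
  2. access T: HIT. Next use of T: step 17. Cache: [T]
  3. access D: MISS. Cache: [T D]
  4. access D: HIT. Next use of D: step 5. Cache: [T D]
  5. access D: HIT. Next use of D: step 7. Cache: [T D]
  6. access X: MISS. Cache: [T D X]
  7. access D: HIT. Next use of D: step 10. Cache: [T D X]
  8. access K: MISS. Cache: [T D X K]
  9. access X: HIT. Next use of X: step 11. Cache: [T D X K]
  10. access D: HIT. Next use of D: never. Cache: [T D X K]
  11. access X: HIT. Next use of X: never. Cache: [T D X K]
  12. access I: MISS, evict D (next use: never). Cache: [T X K I]
  13. access I: HIT. Next use of I: step 14. Cache: [T X K I]
  14. access I: HIT. Next use of I: step 16. Cache: [T X K I]
  15. access Y: MISS, evict X (next use: never). Cache: [T K I Y]
  16. access I: HIT. Next use of I: step 20. Cache: [T K I Y]
  17. access T: HIT. Next use of T: step 18. Cache: [T K I Y]
  18. access T: HIT. Next use of T: never. Cache: [T K I Y]
  19. access K: HIT. Next use of K: never. Cache: [T K I Y]
  20. access I: HIT. Next use of I: never. Cache: [T K I Y]
Total: 14 hits, 6 misses, 2 evictions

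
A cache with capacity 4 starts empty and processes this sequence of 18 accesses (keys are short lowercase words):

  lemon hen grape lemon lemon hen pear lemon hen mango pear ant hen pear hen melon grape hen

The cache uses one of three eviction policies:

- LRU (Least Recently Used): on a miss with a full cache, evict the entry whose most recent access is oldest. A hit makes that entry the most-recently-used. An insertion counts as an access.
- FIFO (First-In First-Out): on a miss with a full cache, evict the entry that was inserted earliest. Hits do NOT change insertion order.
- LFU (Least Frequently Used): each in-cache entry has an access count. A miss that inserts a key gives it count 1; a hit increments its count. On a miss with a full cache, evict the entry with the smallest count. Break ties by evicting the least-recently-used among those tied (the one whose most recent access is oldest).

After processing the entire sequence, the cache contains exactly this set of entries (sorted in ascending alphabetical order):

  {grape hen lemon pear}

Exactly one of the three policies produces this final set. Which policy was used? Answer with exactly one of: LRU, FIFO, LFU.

Simulating under each policy and comparing final sets:
  LRU: final set = {grape hen melon pear} -> differs
  FIFO: final set = {ant grape hen melon} -> differs
  LFU: final set = {grape hen lemon pear} -> MATCHES target
Only LFU produces the target set.

Answer: LFU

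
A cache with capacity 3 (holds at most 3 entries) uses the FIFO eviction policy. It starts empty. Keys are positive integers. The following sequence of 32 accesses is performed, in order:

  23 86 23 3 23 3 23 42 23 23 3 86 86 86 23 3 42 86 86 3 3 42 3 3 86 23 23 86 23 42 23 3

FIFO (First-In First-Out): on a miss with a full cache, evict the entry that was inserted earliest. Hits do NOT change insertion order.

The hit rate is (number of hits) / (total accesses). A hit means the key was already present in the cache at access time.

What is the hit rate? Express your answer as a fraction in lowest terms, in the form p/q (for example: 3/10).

FIFO simulation (capacity=3):
  1. access 23: MISS. Cache (old->new): [23]
  2. access 86: MISS. Cache (old->new): [23 86]
  3. access 23: HIT. Cache (old->new): [23 86]
  4. access 3: MISS. Cache (old->new): [23 86 3]
  5. access 23: HIT. Cache (old->new): [23 86 3]
  6. access 3: HIT. Cache (old->new): [23 86 3]
  7. access 23: HIT. Cache (old->new): [23 86 3]
  8. access 42: MISS, evict 23. Cache (old->new): [86 3 42]
  9. access 23: MISS, evict 86. Cache (old->new): [3 42 23]
  10. access 23: HIT. Cache (old->new): [3 42 23]
  11. access 3: HIT. Cache (old->new): [3 42 23]
  12. access 86: MISS, evict 3. Cache (old->new): [42 23 86]
  13. access 86: HIT. Cache (old->new): [42 23 86]
  14. access 86: HIT. Cache (old->new): [42 23 86]
  15. access 23: HIT. Cache (old->new): [42 23 86]
  16. access 3: MISS, evict 42. Cache (old->new): [23 86 3]
  17. access 42: MISS, evict 23. Cache (old->new): [86 3 42]
  18. access 86: HIT. Cache (old->new): [86 3 42]
  19. access 86: HIT. Cache (old->new): [86 3 42]
  20. access 3: HIT. Cache (old->new): [86 3 42]
  21. access 3: HIT. Cache (old->new): [86 3 42]
  22. access 42: HIT. Cache (old->new): [86 3 42]
  23. access 3: HIT. Cache (old->new): [86 3 42]
  24. access 3: HIT. Cache (old->new): [86 3 42]
  25. access 86: HIT. Cache (old->new): [86 3 42]
  26. access 23: MISS, evict 86. Cache (old->new): [3 42 23]
  27. access 23: HIT. Cache (old->new): [3 42 23]
  28. access 86: MISS, evict 3. Cache (old->new): [42 23 86]
  29. access 23: HIT. Cache (old->new): [42 23 86]
  30. access 42: HIT. Cache (old->new): [42 23 86]
  31. access 23: HIT. Cache (old->new): [42 23 86]
  32. access 3: MISS, evict 42. Cache (old->new): [23 86 3]
Total: 21 hits, 11 misses, 8 evictions

Hit rate = 21/32

Answer: 21/32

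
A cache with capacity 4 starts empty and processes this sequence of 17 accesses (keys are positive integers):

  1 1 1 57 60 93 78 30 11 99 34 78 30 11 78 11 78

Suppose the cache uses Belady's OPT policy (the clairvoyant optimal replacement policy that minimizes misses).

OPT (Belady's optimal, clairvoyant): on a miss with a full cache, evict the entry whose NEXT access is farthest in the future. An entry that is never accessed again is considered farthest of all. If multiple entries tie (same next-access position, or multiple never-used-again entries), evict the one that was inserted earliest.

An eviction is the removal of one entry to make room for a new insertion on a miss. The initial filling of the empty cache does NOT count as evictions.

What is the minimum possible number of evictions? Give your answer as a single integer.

Answer: 5

Derivation:
OPT (Belady) simulation (capacity=4):
  1. access 1: MISS. Cache: [1]
  2. access 1: HIT. Next use of 1: step 3. Cache: [1]
  3. access 1: HIT. Next use of 1: never. Cache: [1]
  4. access 57: MISS. Cache: [1 57]
  5. access 60: MISS. Cache: [1 57 60]
  6. access 93: MISS. Cache: [1 57 60 93]
  7. access 78: MISS, evict 1 (next use: never). Cache: [57 60 93 78]
  8. access 30: MISS, evict 57 (next use: never). Cache: [60 93 78 30]
  9. access 11: MISS, evict 60 (next use: never). Cache: [93 78 30 11]
  10. access 99: MISS, evict 93 (next use: never). Cache: [78 30 11 99]
  11. access 34: MISS, evict 99 (next use: never). Cache: [78 30 11 34]
  12. access 78: HIT. Next use of 78: step 15. Cache: [78 30 11 34]
  13. access 30: HIT. Next use of 30: never. Cache: [78 30 11 34]
  14. access 11: HIT. Next use of 11: step 16. Cache: [78 30 11 34]
  15. access 78: HIT. Next use of 78: step 17. Cache: [78 30 11 34]
  16. access 11: HIT. Next use of 11: never. Cache: [78 30 11 34]
  17. access 78: HIT. Next use of 78: never. Cache: [78 30 11 34]
Total: 8 hits, 9 misses, 5 evictions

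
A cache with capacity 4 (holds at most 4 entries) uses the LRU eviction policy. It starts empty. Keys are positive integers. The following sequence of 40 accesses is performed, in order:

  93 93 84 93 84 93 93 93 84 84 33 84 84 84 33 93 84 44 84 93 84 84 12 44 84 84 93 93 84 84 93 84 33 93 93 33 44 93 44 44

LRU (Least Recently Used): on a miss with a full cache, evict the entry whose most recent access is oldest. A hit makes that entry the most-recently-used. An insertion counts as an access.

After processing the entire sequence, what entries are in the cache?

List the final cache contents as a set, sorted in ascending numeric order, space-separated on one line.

LRU simulation (capacity=4):
  1. access 93: MISS. Cache (LRU->MRU): [93]
  2. access 93: HIT. Cache (LRU->MRU): [93]
  3. access 84: MISS. Cache (LRU->MRU): [93 84]
  4. access 93: HIT. Cache (LRU->MRU): [84 93]
  5. access 84: HIT. Cache (LRU->MRU): [93 84]
  6. access 93: HIT. Cache (LRU->MRU): [84 93]
  7. access 93: HIT. Cache (LRU->MRU): [84 93]
  8. access 93: HIT. Cache (LRU->MRU): [84 93]
  9. access 84: HIT. Cache (LRU->MRU): [93 84]
  10. access 84: HIT. Cache (LRU->MRU): [93 84]
  11. access 33: MISS. Cache (LRU->MRU): [93 84 33]
  12. access 84: HIT. Cache (LRU->MRU): [93 33 84]
  13. access 84: HIT. Cache (LRU->MRU): [93 33 84]
  14. access 84: HIT. Cache (LRU->MRU): [93 33 84]
  15. access 33: HIT. Cache (LRU->MRU): [93 84 33]
  16. access 93: HIT. Cache (LRU->MRU): [84 33 93]
  17. access 84: HIT. Cache (LRU->MRU): [33 93 84]
  18. access 44: MISS. Cache (LRU->MRU): [33 93 84 44]
  19. access 84: HIT. Cache (LRU->MRU): [33 93 44 84]
  20. access 93: HIT. Cache (LRU->MRU): [33 44 84 93]
  21. access 84: HIT. Cache (LRU->MRU): [33 44 93 84]
  22. access 84: HIT. Cache (LRU->MRU): [33 44 93 84]
  23. access 12: MISS, evict 33. Cache (LRU->MRU): [44 93 84 12]
  24. access 44: HIT. Cache (LRU->MRU): [93 84 12 44]
  25. access 84: HIT. Cache (LRU->MRU): [93 12 44 84]
  26. access 84: HIT. Cache (LRU->MRU): [93 12 44 84]
  27. access 93: HIT. Cache (LRU->MRU): [12 44 84 93]
  28. access 93: HIT. Cache (LRU->MRU): [12 44 84 93]
  29. access 84: HIT. Cache (LRU->MRU): [12 44 93 84]
  30. access 84: HIT. Cache (LRU->MRU): [12 44 93 84]
  31. access 93: HIT. Cache (LRU->MRU): [12 44 84 93]
  32. access 84: HIT. Cache (LRU->MRU): [12 44 93 84]
  33. access 33: MISS, evict 12. Cache (LRU->MRU): [44 93 84 33]
  34. access 93: HIT. Cache (LRU->MRU): [44 84 33 93]
  35. access 93: HIT. Cache (LRU->MRU): [44 84 33 93]
  36. access 33: HIT. Cache (LRU->MRU): [44 84 93 33]
  37. access 44: HIT. Cache (LRU->MRU): [84 93 33 44]
  38. access 93: HIT. Cache (LRU->MRU): [84 33 44 93]
  39. access 44: HIT. Cache (LRU->MRU): [84 33 93 44]
  40. access 44: HIT. Cache (LRU->MRU): [84 33 93 44]
Total: 34 hits, 6 misses, 2 evictions

Answer: 33 44 84 93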